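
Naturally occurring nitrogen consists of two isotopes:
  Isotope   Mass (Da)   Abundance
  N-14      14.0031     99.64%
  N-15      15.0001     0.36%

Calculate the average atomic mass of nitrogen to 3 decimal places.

Average mass = Σ (abundance × isotope mass) = 0.9964 × 14.0031 + 0.0036 × 15.0001
= 13.95269 + 0.05400 = 14.00669 Da

14.007 Da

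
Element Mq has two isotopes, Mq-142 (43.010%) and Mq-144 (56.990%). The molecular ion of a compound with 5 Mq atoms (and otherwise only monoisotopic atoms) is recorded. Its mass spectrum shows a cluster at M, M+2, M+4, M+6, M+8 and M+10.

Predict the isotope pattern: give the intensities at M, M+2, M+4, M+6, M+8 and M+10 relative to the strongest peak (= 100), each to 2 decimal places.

4.30 : 28.48 : 75.47 : 100.00 : 66.25 : 17.56

Expanding (0.43010 + 0.56990)^5:
P(M) = 0.43010^5 = 0.014718
P(M+2) = 5 × 0.43010^4 × 0.56990^1 = 0.097509
P(M+4) = 10 × 0.43010^3 × 0.56990^2 = 0.258408
P(M+6) = 10 × 0.43010^2 × 0.56990^3 = 0.342401
P(M+8) = 5 × 0.43010^1 × 0.56990^4 = 0.226848
P(M+10) = 0.56990^5 = 0.060116
The M+6 peak is largest (0.342401); scaling to 100 gives 4.30 : 28.48 : 75.47 : 100.00 : 66.25 : 17.56.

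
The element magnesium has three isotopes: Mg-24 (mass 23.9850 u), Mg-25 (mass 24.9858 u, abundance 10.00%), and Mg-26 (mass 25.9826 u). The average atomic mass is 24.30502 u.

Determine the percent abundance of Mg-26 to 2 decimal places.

The remaining 90.00% is split between Mg-24 (fraction x) and Mg-26 (fraction 0.9000 − x).
Substituting: 23.9850x + 25.9826(0.9000 − x) = 21.80644
(23.9850 − 25.9826)x = -1.5779  ⇒  x = 0.78990, y = 0.11010
Mg-24: 78.99%, Mg-26: 11.01%.

11.01%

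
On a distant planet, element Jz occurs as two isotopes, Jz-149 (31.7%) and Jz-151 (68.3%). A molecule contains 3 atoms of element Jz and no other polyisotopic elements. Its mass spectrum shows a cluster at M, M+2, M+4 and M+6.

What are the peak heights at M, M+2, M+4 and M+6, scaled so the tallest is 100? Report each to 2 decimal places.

Each Jz atom is independently Jz-149 (p = 0.317) or Jz-151 (q = 0.683); the cluster is the binomial expansion (p + q)^3.
P(M) = 0.317^3 = 0.031855
P(M+2) = 3 × 0.317^2 × 0.683^1 = 0.205902
P(M+4) = 3 × 0.317^1 × 0.683^2 = 0.443631
P(M+6) = 0.683^3 = 0.318612
The M+4 peak is largest (0.443631); scaling to 100 gives 7.18 : 46.41 : 100.00 : 71.82.

7.18 : 46.41 : 100.00 : 71.82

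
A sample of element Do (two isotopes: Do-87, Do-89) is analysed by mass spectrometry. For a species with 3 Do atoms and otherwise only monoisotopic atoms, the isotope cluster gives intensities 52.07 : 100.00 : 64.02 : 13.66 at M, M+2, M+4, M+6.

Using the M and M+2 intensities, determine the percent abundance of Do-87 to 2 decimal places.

Let p = fractional abundance of Do-87. I(M+2)/I(M) = [C(3,1)·p^2·(1−p)] / p^3 = 3·(1−p)/p = 100.00/52.07 = 1.9205
(1−p)/p = 1.9205/3 = 0.6402  ⇒  p = 1/(1 + 0.6402) = 0.6097
Do-87: 60.97%, Do-89: 39.03%.

60.97%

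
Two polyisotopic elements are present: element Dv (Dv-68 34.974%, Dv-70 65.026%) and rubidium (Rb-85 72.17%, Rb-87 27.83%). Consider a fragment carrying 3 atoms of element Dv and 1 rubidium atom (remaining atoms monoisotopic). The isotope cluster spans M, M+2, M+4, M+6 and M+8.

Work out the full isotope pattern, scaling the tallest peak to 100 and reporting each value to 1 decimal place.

Element Dv pattern (n=3): 0.04277952 : 0.23861564 : 0.44365016 : 0.27495468
Rubidium pattern (n=1): 0.7217 : 0.2783
Convolve the two distributions (both contribute in 2-u steps):
  M: 0.04277952×0.7217 = 0.030874
  M+2: 0.04277952×0.2783 + 0.23861564×0.7217 = 0.184114
  M+4: 0.23861564×0.2783 + 0.44365016×0.7217 = 0.386589
  M+6: 0.44365016×0.2783 + 0.27495468×0.7217 = 0.321903
  M+8: 0.27495468×0.2783 = 0.076520
Scale to base peak (0.386589) = 100: 8.0 : 47.6 : 100.0 : 83.3 : 19.8

8.0 : 47.6 : 100.0 : 83.3 : 19.8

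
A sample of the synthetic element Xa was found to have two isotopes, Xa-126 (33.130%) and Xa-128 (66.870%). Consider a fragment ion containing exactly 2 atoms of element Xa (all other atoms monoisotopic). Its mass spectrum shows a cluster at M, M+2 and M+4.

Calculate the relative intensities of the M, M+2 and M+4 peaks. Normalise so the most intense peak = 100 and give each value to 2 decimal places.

24.55 : 99.09 : 100.00

The 2 Xa atoms are independent, so intensities follow the terms of (0.33130 + 0.66870)^2.
P(M) = 0.33130^2 = 0.109760
P(M+2) = 2 × 0.33130^1 × 0.66870^1 = 0.443081
P(M+4) = 0.66870^2 = 0.447160
The M+4 peak is largest (0.447160); scaling to 100 gives 24.55 : 99.09 : 100.00.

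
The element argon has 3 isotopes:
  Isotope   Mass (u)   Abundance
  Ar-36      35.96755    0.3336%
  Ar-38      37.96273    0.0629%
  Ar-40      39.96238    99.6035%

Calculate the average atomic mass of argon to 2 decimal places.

Ar = Σ fᵢ·mᵢ = 0.003336 × 35.96755 + 0.000629 × 37.96273 + 0.996035 × 39.96238
= 0.119988 + 0.023879 + 39.803929 = 39.947796 u

39.95 u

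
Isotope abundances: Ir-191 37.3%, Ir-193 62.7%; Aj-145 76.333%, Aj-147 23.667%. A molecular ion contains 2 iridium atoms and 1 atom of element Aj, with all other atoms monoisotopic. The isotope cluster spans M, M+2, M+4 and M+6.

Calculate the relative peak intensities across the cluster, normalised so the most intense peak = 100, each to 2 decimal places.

25.85 : 94.93 : 100.00 : 22.65

Iridium pattern (n=2): 0.139129 : 0.467742 : 0.393129
Element Aj pattern (n=1): 0.76333 : 0.23667
Convolve the two distributions (both contribute in 2-u steps):
  M: 0.139129×0.76333 = 0.106201
  M+2: 0.139129×0.23667 + 0.467742×0.76333 = 0.389969
  M+4: 0.467742×0.23667 + 0.393129×0.76333 = 0.410788
  M+6: 0.393129×0.23667 = 0.093042
Scale to base peak (0.410788) = 100: 25.85 : 94.93 : 100.00 : 22.65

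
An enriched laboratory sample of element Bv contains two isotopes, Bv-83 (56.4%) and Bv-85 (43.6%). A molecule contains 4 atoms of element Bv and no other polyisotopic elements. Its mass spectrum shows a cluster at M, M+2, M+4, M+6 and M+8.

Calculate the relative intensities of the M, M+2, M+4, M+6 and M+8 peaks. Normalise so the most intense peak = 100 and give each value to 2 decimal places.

27.89 : 86.24 : 100.00 : 51.54 : 9.96

Expanding (0.564 + 0.436)^4:
P(M) = 0.564^4 = 0.101185
P(M+2) = 4 × 0.564^3 × 0.436^1 = 0.312884
P(M+4) = 6 × 0.564^2 × 0.436^2 = 0.362813
P(M+6) = 4 × 0.564^1 × 0.436^3 = 0.186981
P(M+8) = 0.436^4 = 0.036136
The M+4 peak is largest (0.362813); scaling to 100 gives 27.89 : 86.24 : 100.00 : 51.54 : 9.96.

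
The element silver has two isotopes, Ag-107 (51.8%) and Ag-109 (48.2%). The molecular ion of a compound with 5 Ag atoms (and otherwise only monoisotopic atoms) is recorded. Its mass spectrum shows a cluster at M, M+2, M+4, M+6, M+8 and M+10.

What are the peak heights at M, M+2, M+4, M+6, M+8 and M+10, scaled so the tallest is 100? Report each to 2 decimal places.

The 5 Ag atoms are independent, so intensities follow the terms of (0.518 + 0.482)^5.
P(M) = 0.518^5 = 0.037295
P(M+2) = 5 × 0.518^4 × 0.482^1 = 0.173515
P(M+4) = 10 × 0.518^3 × 0.482^2 = 0.322911
P(M+6) = 10 × 0.518^2 × 0.482^3 = 0.300470
P(M+8) = 5 × 0.518^1 × 0.482^4 = 0.139794
P(M+10) = 0.482^5 = 0.026016
The M+4 peak is largest (0.322911); scaling to 100 gives 11.55 : 53.73 : 100.00 : 93.05 : 43.29 : 8.06.

11.55 : 53.73 : 100.00 : 93.05 : 43.29 : 8.06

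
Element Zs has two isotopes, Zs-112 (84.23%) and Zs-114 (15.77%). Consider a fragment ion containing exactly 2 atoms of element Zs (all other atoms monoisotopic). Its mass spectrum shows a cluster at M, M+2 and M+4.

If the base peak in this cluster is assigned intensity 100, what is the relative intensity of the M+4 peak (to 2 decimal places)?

3.51

Term probabilities: M 0.7095, M+2 0.2657, M+4 0.0249. Base peak = M.
P(M) = C(2,0) × 0.8423^2 × 0.1577^0 = 1 × 0.70946929 × 1.0000 = 0.709469 (base)
P(M+4) = C(2,2) × 0.8423^0 × 0.1577^2 = 1 × 1.0000 × 0.02486929 = 0.024869
Relative intensity = 0.024869 / 0.709469 × 100 = 3.51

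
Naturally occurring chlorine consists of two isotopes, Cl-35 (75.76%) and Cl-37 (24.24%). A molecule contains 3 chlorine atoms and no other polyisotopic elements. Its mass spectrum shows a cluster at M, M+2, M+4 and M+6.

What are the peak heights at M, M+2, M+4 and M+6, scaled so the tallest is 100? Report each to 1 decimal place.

100.0 : 96.0 : 30.7 : 3.3

Expanding (0.7576 + 0.2424)^3:
P(M) = 0.7576^3 = 0.434830
P(M+2) = 3 × 0.7576^2 × 0.2424^1 = 0.417382
P(M+4) = 3 × 0.7576^1 × 0.2424^2 = 0.133545
P(M+6) = 0.2424^3 = 0.014243
The M peak is largest (0.434830); scaling to 100 gives 100.0 : 96.0 : 30.7 : 3.3.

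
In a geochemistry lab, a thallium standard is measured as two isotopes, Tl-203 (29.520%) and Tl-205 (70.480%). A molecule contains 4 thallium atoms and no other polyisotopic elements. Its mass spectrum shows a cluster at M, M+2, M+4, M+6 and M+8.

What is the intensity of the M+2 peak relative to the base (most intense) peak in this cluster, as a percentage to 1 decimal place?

(0.29520 + 0.70480)^4 gives M 0.0076, M+2 0.0725, M+4 0.2597, M+6 0.4134, M+8 0.2468; the largest is M+6.
P(M+6) = C(4,3) × 0.29520^1 × 0.70480^3 = 4 × 0.2952 × 0.35010449 = 0.413403 (base)
P(M+2) = C(4,1) × 0.29520^3 × 0.70480^1 = 4 × 0.02572463 × 0.7048 = 0.072523
Relative intensity = 0.072523 / 0.413403 × 100 = 17.5

17.5%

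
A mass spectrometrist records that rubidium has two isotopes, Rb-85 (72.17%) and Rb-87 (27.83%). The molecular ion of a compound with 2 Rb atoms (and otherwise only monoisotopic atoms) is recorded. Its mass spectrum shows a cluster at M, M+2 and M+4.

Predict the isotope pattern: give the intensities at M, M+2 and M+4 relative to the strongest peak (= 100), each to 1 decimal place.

Each Rb atom is independently Rb-85 (p = 0.7217) or Rb-87 (q = 0.2783); the cluster is the binomial expansion (p + q)^2.
P(M) = 0.7217^2 = 0.520851
P(M+2) = 2 × 0.7217^1 × 0.2783^1 = 0.401698
P(M+4) = 0.2783^2 = 0.077451
The M peak is largest (0.520851); scaling to 100 gives 100.0 : 77.1 : 14.9.

100.0 : 77.1 : 14.9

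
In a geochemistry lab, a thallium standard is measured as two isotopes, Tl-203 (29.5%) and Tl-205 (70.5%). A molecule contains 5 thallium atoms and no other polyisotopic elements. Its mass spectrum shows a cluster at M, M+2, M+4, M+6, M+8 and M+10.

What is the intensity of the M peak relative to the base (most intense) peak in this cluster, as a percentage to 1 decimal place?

0.6%

Binomial terms of (0.295 + 0.705)^5: M 0.0022, M+2 0.0267, M+4 0.1276, M+6 0.3049, M+8 0.3644, M+10 0.1742 → M+8 is the base peak.
P(M+8) = C(5,4) × 0.295^1 × 0.705^4 = 5 × 0.2950 × 0.24703385 = 0.364375 (base)
P(M) = C(5,0) × 0.295^5 × 0.705^0 = 1 × 0.00223414 × 1.0000 = 0.002234
Relative intensity = 0.002234 / 0.364375 × 100 = 0.6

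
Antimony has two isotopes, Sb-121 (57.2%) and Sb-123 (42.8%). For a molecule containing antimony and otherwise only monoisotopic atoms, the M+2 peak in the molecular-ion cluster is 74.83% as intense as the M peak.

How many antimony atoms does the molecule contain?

1

With n Sb atoms, P(M+2)/P(M) = C(n,1)·p^(n−1)q / p^n = n·q/p = n · 0.428/0.572.
n = 0.7483 × 0.572/0.428 = 1.00 ≈ 1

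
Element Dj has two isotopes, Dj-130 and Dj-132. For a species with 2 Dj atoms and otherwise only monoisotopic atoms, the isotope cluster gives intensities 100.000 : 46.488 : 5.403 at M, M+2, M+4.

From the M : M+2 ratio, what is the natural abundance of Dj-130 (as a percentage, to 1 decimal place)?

Let p = fractional abundance of Dj-130. I(M+2)/I(M) = [C(2,1)·p^1·(1−p)] / p^2 = 2·(1−p)/p = 46.488/100.000 = 0.4649
(1−p)/p = 0.4649/2 = 0.2324  ⇒  p = 1/(1 + 0.2324) = 0.8114
Dj-130: 81.1%, Dj-132: 18.9%.

81.1%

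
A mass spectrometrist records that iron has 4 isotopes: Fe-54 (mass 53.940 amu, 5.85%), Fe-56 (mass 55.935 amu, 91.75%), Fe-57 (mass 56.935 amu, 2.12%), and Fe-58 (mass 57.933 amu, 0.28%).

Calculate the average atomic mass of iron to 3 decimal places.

Weight each isotope mass by its fractional abundance: 0.0585 × 53.940 + 0.9175 × 55.935 + 0.0212 × 56.935 + 0.0028 × 57.933
= 3.1555 + 51.3204 + 1.2070 + 0.1622 = 55.8451 amu

55.845 amu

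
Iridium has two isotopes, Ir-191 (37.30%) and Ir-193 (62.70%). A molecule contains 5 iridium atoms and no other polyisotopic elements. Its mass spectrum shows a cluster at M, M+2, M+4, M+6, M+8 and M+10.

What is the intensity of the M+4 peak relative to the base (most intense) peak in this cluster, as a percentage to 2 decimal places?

59.49%

(0.3730 + 0.6270)^5 gives M 0.0072, M+2 0.0607, M+4 0.2040, M+6 0.3429, M+8 0.2882, M+10 0.0969; the largest is M+6.
P(M+6) = C(5,3) × 0.3730^2 × 0.6270^3 = 10 × 0.139129 × 0.24649188 = 0.342942 (base)
P(M+4) = C(5,2) × 0.3730^3 × 0.6270^2 = 10 × 0.05189512 × 0.393129 = 0.204015
Relative intensity = 0.204015 / 0.342942 × 100 = 59.49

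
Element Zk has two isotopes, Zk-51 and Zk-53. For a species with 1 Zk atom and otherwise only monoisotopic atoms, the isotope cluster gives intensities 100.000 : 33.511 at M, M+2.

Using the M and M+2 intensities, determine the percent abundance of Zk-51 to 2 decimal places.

If p is the fraction of Zk that is Zk-51, then I(M+2)/I(M) = [C(1,1)·p^0·(1−p)] / p^1 = 1·(1−p)/p = 33.511/100.000 = 0.3351
(1−p)/p = 0.3351/1 = 0.3351  ⇒  p = 1/(1 + 0.3351) = 0.7490
Zk-51: 74.90%, Zk-53: 25.10%.

74.90%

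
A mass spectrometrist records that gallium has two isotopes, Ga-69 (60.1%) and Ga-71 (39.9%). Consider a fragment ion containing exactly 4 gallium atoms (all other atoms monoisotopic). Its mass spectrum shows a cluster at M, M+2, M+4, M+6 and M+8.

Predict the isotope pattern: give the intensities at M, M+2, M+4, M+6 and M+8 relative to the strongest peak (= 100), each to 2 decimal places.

37.66 : 100.00 : 99.58 : 44.08 : 7.32

Expanding (0.601 + 0.399)^4:
P(M) = 0.601^4 = 0.130466
P(M+2) = 4 × 0.601^3 × 0.399^1 = 0.346463
P(M+4) = 6 × 0.601^2 × 0.399^2 = 0.345021
P(M+6) = 4 × 0.601^1 × 0.399^3 = 0.152705
P(M+8) = 0.399^4 = 0.025345
The M+2 peak is largest (0.346463); scaling to 100 gives 37.66 : 100.00 : 99.58 : 44.08 : 7.32.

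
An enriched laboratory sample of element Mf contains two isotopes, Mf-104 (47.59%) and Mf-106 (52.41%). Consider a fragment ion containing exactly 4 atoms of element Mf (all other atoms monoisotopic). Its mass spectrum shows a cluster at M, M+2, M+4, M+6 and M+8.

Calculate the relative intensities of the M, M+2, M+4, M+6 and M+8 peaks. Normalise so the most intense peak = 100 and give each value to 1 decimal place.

The 4 Mf atoms are independent, so intensities follow the terms of (0.4759 + 0.5241)^4.
P(M) = 0.4759^4 = 0.051294
P(M+2) = 4 × 0.4759^3 × 0.5241^1 = 0.225955
P(M+4) = 6 × 0.4759^2 × 0.5241^2 = 0.373260
P(M+6) = 4 × 0.4759^1 × 0.5241^3 = 0.274043
P(M+8) = 0.5241^4 = 0.075450
The M+4 peak is largest (0.373260); scaling to 100 gives 13.7 : 60.5 : 100.0 : 73.4 : 20.2.

13.7 : 60.5 : 100.0 : 73.4 : 20.2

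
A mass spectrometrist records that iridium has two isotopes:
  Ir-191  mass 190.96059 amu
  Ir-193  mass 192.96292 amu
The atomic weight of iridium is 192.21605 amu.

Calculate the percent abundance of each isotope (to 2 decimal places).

Ir-191: 37.30%, Ir-193: 62.70%

Writing the weighted mean with unknown fraction x of Ir-191:
190.96059·x + 192.96292·(1 − x) = 192.21605
(190.96059 − 192.96292)·x = 192.21605 − 192.96292
x = -0.74687 / -2.00233 = 0.37300 → 37.30% Ir-191, 62.70% Ir-193.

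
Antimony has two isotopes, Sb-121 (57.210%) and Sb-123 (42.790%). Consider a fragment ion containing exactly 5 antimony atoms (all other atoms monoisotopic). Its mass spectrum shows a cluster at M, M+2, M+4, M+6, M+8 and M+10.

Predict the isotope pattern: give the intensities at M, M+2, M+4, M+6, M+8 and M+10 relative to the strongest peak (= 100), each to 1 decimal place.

17.9 : 66.8 : 100.0 : 74.8 : 28.0 : 4.2

The 5 Sb atoms are independent, so intensities follow the terms of (0.57210 + 0.42790)^5.
P(M) = 0.57210^5 = 0.061286
P(M+2) = 5 × 0.57210^4 × 0.42790^1 = 0.229192
P(M+4) = 10 × 0.57210^3 × 0.42790^2 = 0.342847
P(M+6) = 10 × 0.57210^2 × 0.42790^3 = 0.256431
P(M+8) = 5 × 0.57210^1 × 0.42790^4 = 0.095898
P(M+10) = 0.42790^5 = 0.014345
The M+4 peak is largest (0.342847); scaling to 100 gives 17.9 : 66.8 : 100.0 : 74.8 : 28.0 : 4.2.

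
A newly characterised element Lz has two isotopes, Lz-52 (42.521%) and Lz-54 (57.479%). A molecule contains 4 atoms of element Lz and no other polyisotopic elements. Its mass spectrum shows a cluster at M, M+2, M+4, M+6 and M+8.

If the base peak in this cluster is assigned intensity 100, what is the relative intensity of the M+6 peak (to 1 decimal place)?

(0.42521 + 0.57479)^4 gives M 0.0327, M+2 0.1768, M+4 0.3584, M+6 0.3230, M+8 0.1092; the largest is M+4.
P(M+4) = C(4,2) × 0.42521^2 × 0.57479^2 = 6 × 0.18080354 × 0.33038354 = 0.358407 (base)
P(M+6) = C(4,3) × 0.42521^1 × 0.57479^3 = 4 × 0.42521 × 0.18990116 = 0.322991
Relative intensity = 0.322991 / 0.358407 × 100 = 90.1

90.1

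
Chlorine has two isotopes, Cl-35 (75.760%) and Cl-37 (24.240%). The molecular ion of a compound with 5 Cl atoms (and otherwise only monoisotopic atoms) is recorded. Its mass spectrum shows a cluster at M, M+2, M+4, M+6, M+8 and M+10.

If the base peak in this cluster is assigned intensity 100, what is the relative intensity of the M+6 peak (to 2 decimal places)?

Binomial terms of (0.75760 + 0.24240)^5: M 0.2496, M+2 0.3993, M+4 0.2555, M+6 0.0817, M+8 0.0131, M+10 0.0008 → M+2 is the base peak.
P(M+2) = C(5,1) × 0.75760^4 × 0.24240^1 = 5 × 0.32942751 × 0.2424 = 0.399266 (base)
P(M+6) = C(5,3) × 0.75760^2 × 0.24240^3 = 10 × 0.57395776 × 0.01424288 = 0.081748
Relative intensity = 0.081748 / 0.399266 × 100 = 20.47

20.47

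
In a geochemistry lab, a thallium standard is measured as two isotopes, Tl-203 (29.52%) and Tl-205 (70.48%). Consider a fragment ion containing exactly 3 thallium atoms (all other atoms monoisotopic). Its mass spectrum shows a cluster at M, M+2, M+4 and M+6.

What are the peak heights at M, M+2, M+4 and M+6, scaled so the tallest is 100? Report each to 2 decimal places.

The 3 Tl atoms are independent, so intensities follow the terms of (0.2952 + 0.7048)^3.
P(M) = 0.2952^3 = 0.025725
P(M+2) = 3 × 0.2952^2 × 0.7048^1 = 0.184255
P(M+4) = 3 × 0.2952^1 × 0.7048^2 = 0.439916
P(M+6) = 0.7048^3 = 0.350104
The M+4 peak is largest (0.439916); scaling to 100 gives 5.85 : 41.88 : 100.00 : 79.58.

5.85 : 41.88 : 100.00 : 79.58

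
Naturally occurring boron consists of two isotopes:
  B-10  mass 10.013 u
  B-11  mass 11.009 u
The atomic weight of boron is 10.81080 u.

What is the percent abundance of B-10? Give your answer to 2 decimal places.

Writing the weighted mean with unknown fraction x of B-10:
10.013·x + 11.009·(1 − x) = 10.81080
(10.013 − 11.009)·x = 10.81080 − 11.009
x = -0.19820 / -0.996 = 0.19900 → 19.90% B-10, 80.10% B-11.

19.90%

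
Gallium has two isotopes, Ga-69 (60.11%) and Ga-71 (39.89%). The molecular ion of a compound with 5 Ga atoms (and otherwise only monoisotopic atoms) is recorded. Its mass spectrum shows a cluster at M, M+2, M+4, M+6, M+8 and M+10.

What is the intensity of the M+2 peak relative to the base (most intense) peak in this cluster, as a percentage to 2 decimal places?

75.34%

Binomial terms of (0.6011 + 0.3989)^5: M 0.0785, M+2 0.2604, M+4 0.3456, M+6 0.2293, M+8 0.0761, M+10 0.0101 → M+4 is the base peak.
P(M+4) = C(5,2) × 0.6011^3 × 0.3989^2 = 10 × 0.21719018 × 0.15912121 = 0.345596 (base)
P(M+2) = C(5,1) × 0.6011^4 × 0.3989^1 = 5 × 0.13055302 × 0.3989 = 0.260388
Relative intensity = 0.260388 / 0.345596 × 100 = 75.34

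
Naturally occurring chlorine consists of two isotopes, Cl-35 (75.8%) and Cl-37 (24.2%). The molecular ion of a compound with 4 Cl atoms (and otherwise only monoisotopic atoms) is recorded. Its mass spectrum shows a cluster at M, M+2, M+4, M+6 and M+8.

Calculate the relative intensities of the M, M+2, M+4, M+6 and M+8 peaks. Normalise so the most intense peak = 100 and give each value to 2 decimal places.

78.31 : 100.00 : 47.89 : 10.19 : 0.81

The 4 Cl atoms are independent, so intensities follow the terms of (0.758 + 0.242)^4.
P(M) = 0.758^4 = 0.330124
P(M+2) = 4 × 0.758^3 × 0.242^1 = 0.421583
P(M+4) = 6 × 0.758^2 × 0.242^2 = 0.201893
P(M+6) = 4 × 0.758^1 × 0.242^3 = 0.042971
P(M+8) = 0.242^4 = 0.003430
The M+2 peak is largest (0.421583); scaling to 100 gives 78.31 : 100.00 : 47.89 : 10.19 : 0.81.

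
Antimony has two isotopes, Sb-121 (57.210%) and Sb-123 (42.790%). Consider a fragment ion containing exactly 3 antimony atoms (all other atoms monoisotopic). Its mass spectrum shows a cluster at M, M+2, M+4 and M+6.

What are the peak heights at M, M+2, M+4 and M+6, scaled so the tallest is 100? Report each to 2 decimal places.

Expanding (0.57210 + 0.42790)^3:
P(M) = 0.57210^3 = 0.187247
P(M+2) = 3 × 0.57210^2 × 0.42790^1 = 0.420153
P(M+4) = 3 × 0.57210^1 × 0.42790^2 = 0.314252
P(M+6) = 0.42790^3 = 0.078348
The M+2 peak is largest (0.420153); scaling to 100 gives 44.57 : 100.00 : 74.79 : 18.65.

44.57 : 100.00 : 74.79 : 18.65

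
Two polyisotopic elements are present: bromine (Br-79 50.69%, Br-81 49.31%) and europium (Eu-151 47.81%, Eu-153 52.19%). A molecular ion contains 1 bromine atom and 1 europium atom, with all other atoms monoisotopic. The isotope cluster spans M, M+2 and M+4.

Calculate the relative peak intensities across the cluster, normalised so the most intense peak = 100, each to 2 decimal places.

48.44 : 100.00 : 51.44

Bromine pattern (n=1): 0.5069 : 0.4931
Europium pattern (n=1): 0.4781 : 0.5219
Convolve the two distributions (both contribute in 2-u steps):
  M: 0.5069×0.4781 = 0.242349
  M+2: 0.5069×0.5219 + 0.4931×0.4781 = 0.500302
  M+4: 0.4931×0.5219 = 0.257349
Scale to base peak (0.500302) = 100: 48.44 : 100.00 : 51.44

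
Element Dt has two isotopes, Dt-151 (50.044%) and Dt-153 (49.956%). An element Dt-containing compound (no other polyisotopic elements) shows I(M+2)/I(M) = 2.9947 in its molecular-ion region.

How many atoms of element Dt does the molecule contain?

With n Dt atoms, P(M+2)/P(M) = C(n,1)·p^(n−1)q / p^n = n·q/p = n · 0.49956/0.50044.
n = 2.9947 × 0.50044/0.49956 = 3.00 ≈ 3

3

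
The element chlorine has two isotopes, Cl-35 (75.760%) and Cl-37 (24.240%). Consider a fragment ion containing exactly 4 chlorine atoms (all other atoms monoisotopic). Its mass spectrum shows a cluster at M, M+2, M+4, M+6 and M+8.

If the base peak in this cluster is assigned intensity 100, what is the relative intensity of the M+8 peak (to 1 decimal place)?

0.8

(0.75760 + 0.24240)^4 gives M 0.3294, M+2 0.4216, M+4 0.2023, M+6 0.0432, M+8 0.0035; the largest is M+2.
P(M+2) = C(4,1) × 0.75760^3 × 0.24240^1 = 4 × 0.4348304 × 0.2424 = 0.421612 (base)
P(M+8) = C(4,4) × 0.75760^0 × 0.24240^4 = 1 × 1.0000 × 0.00345247 = 0.003452
Relative intensity = 0.003452 / 0.421612 × 100 = 0.8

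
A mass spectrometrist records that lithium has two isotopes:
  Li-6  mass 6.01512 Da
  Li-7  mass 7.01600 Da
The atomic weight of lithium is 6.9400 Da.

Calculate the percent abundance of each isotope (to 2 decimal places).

With x = fraction of Li-6 (so Li-7 is 1 − x):
6.01512·x + 7.01600·(1 − x) = 6.9400
(6.01512 − 7.01600)·x = 6.9400 − 7.01600
x = -0.07600 / -1.00088 = 0.07593 → 7.59% Li-6, 92.41% Li-7.

Li-6: 7.59%, Li-7: 92.41%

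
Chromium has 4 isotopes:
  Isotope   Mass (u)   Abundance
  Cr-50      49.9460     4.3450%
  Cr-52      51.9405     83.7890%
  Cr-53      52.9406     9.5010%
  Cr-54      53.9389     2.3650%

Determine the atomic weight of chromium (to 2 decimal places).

The abundance-weighted mean is 0.043450 × 49.9460 + 0.837890 × 51.9405 + 0.095010 × 52.9406 + 0.023650 × 53.9389
= 2.17015 + 43.52043 + 5.02989 + 1.27565 = 51.99612 u

52.00 u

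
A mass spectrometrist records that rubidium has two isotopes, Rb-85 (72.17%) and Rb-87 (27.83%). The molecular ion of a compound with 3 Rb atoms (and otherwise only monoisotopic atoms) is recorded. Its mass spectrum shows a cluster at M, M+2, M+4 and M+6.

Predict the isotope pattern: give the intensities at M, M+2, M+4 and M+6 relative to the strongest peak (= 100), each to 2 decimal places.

Each Rb atom is independently Rb-85 (p = 0.7217) or Rb-87 (q = 0.2783); the cluster is the binomial expansion (p + q)^3.
P(M) = 0.7217^3 = 0.375898
P(M+2) = 3 × 0.7217^2 × 0.2783^1 = 0.434858
P(M+4) = 3 × 0.7217^1 × 0.2783^2 = 0.167689
P(M+6) = 0.2783^3 = 0.021555
The M+2 peak is largest (0.434858); scaling to 100 gives 86.44 : 100.00 : 38.56 : 4.96.

86.44 : 100.00 : 38.56 : 4.96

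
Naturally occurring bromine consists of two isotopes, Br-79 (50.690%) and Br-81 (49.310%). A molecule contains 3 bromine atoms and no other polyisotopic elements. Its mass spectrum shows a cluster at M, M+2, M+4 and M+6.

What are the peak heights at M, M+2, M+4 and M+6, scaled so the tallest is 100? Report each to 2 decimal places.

Each Br atom is independently Br-79 (p = 0.50690) or Br-81 (q = 0.49310); the cluster is the binomial expansion (p + q)^3.
P(M) = 0.50690^3 = 0.130247
P(M+2) = 3 × 0.50690^2 × 0.49310^1 = 0.380103
P(M+4) = 3 × 0.50690^1 × 0.49310^2 = 0.369755
P(M+6) = 0.49310^3 = 0.119896
The M+2 peak is largest (0.380103); scaling to 100 gives 34.27 : 100.00 : 97.28 : 31.54.

34.27 : 100.00 : 97.28 : 31.54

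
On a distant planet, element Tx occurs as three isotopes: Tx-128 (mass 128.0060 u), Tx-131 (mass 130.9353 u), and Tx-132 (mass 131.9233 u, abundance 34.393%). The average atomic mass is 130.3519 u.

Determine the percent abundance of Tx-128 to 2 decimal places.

The remaining 65.607% is split between Tx-128 (fraction x) and Tx-131 (fraction 0.65607 − x).
Substituting: 128.0060x + 130.9353(0.65607 − x) = 84.979519431
(128.0060 − 130.9353)x = -0.92320284  ⇒  x = 0.31516, y = 0.34091
Tx-128: 31.52%, Tx-131: 34.09%.

31.52%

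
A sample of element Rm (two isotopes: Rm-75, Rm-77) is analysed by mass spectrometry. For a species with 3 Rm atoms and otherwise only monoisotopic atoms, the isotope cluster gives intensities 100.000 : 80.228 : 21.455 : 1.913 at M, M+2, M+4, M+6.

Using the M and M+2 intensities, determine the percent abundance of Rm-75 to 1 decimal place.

If p is the fraction of Rm that is Rm-75, then I(M+2)/I(M) = [C(3,1)·p^2·(1−p)] / p^3 = 3·(1−p)/p = 80.228/100.000 = 0.8023
(1−p)/p = 0.8023/3 = 0.2674  ⇒  p = 1/(1 + 0.2674) = 0.7890
Rm-75: 78.9%, Rm-77: 21.1%.

78.9%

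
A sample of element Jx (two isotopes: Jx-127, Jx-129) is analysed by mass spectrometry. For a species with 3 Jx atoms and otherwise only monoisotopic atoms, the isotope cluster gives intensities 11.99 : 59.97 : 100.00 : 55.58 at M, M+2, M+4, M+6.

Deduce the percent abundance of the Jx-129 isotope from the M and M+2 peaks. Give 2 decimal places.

Let p = fractional abundance of Jx-127. I(M+2)/I(M) = [C(3,1)·p^2·(1−p)] / p^3 = 3·(1−p)/p = 59.97/11.99 = 5.0017
(1−p)/p = 5.0017/3 = 1.6672  ⇒  p = 1/(1 + 1.6672) = 0.3749
Jx-127: 37.49%, Jx-129: 62.51%.

62.51%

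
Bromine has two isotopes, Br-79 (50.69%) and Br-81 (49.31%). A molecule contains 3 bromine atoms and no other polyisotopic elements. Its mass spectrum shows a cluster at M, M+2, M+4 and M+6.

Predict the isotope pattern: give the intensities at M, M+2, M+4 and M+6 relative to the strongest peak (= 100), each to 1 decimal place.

The 3 Br atoms are independent, so intensities follow the terms of (0.5069 + 0.4931)^3.
P(M) = 0.5069^3 = 0.130247
P(M+2) = 3 × 0.5069^2 × 0.4931^1 = 0.380103
P(M+4) = 3 × 0.5069^1 × 0.4931^2 = 0.369755
P(M+6) = 0.4931^3 = 0.119896
The M+2 peak is largest (0.380103); scaling to 100 gives 34.3 : 100.0 : 97.3 : 31.5.

34.3 : 100.0 : 97.3 : 31.5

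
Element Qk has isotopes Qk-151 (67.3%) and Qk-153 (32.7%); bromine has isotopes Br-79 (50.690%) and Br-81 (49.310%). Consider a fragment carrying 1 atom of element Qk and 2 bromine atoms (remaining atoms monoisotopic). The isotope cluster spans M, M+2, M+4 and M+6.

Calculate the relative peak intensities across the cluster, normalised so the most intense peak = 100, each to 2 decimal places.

41.13 : 100.00 : 77.80 : 18.91

Element Qk pattern (n=1): 0.6730 : 0.3270
Bromine pattern (n=2): 0.25694761 : 0.49990478 : 0.24314761
Convolve the two distributions (both contribute in 2-u steps):
  M: 0.6730×0.25694761 = 0.172926
  M+2: 0.6730×0.49990478 + 0.3270×0.25694761 = 0.420458
  M+4: 0.6730×0.24314761 + 0.3270×0.49990478 = 0.327107
  M+6: 0.3270×0.24314761 = 0.079509
Scale to base peak (0.420458) = 100: 41.13 : 100.00 : 77.80 : 18.91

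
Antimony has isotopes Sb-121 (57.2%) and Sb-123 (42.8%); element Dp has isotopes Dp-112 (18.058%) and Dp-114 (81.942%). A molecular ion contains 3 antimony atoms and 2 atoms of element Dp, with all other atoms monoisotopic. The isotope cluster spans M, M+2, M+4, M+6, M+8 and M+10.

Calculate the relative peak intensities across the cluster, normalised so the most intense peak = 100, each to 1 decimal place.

Antimony pattern (n=3): 0.18714925 : 0.42010426 : 0.31434374 : 0.07840275
Element Dp pattern (n=2): 0.03260914 : 0.29594173 : 0.67144914
Convolve the two distributions (both contribute in 2-u steps):
  M: 0.18714925×0.03260914 = 0.006103
  M+2: 0.18714925×0.29594173 + 0.42010426×0.03260914 = 0.069085
  M+4: 0.18714925×0.67144914 + 0.42010426×0.29594173 + 0.31434374×0.03260914 = 0.260238
  M+6: 0.42010426×0.67144914 + 0.31434374×0.29594173 + 0.07840275×0.03260914 = 0.377663
  M+8: 0.31434374×0.67144914 + 0.07840275×0.29594173 = 0.234268
  M+10: 0.07840275×0.67144914 = 0.052643
Scale to base peak (0.377663) = 100: 1.6 : 18.3 : 68.9 : 100.0 : 62.0 : 13.9

1.6 : 18.3 : 68.9 : 100.0 : 62.0 : 13.9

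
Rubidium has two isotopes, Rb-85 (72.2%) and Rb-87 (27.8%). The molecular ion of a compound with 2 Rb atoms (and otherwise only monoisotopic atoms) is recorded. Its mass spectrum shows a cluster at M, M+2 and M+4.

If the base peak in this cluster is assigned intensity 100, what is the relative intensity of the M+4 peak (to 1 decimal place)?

14.8

Term probabilities: M 0.5213, M+2 0.4014, M+4 0.0773. Base peak = M.
P(M) = C(2,0) × 0.722^2 × 0.278^0 = 1 × 0.521284 × 1.0000 = 0.521284 (base)
P(M+4) = C(2,2) × 0.722^0 × 0.278^2 = 1 × 1.0000 × 0.077284 = 0.077284
Relative intensity = 0.077284 / 0.521284 × 100 = 14.8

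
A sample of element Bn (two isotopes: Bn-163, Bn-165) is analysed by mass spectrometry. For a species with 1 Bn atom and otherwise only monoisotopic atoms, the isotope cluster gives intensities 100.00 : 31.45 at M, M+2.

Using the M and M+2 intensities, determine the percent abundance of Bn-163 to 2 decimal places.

76.07%

Write p for the Bn-163 fraction. I(M+2)/I(M) = [C(1,1)·p^0·(1−p)] / p^1 = 1·(1−p)/p = 31.45/100.00 = 0.3145
(1−p)/p = 0.3145/1 = 0.3145  ⇒  p = 1/(1 + 0.3145) = 0.7607
Bn-163: 76.07%, Bn-165: 23.93%.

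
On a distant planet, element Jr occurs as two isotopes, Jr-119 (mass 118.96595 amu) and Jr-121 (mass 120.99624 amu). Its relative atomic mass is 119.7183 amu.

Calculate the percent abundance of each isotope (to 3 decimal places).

Jr-119: 62.944%, Jr-121: 37.056%

With x = fraction of Jr-119 (so Jr-121 is 1 − x):
118.96595·x + 120.99624·(1 − x) = 119.7183
(118.96595 − 120.99624)·x = 119.7183 − 120.99624
x = -1.27794 / -2.03029 = 0.62944 → 62.944% Jr-119, 37.056% Jr-121.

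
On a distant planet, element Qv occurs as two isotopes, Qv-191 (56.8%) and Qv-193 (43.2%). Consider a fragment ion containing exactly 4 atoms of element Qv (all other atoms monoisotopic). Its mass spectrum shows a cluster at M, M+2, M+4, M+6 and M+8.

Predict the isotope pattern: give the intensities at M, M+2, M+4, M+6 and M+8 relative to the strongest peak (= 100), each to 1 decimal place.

Expanding (0.568 + 0.432)^4:
P(M) = 0.568^4 = 0.104086
P(M+2) = 4 × 0.568^3 × 0.432^1 = 0.316657
P(M+4) = 6 × 0.568^2 × 0.432^2 = 0.361256
P(M+6) = 4 × 0.568^1 × 0.432^3 = 0.183172
P(M+8) = 0.432^4 = 0.034829
The M+4 peak is largest (0.361256); scaling to 100 gives 28.8 : 87.7 : 100.0 : 50.7 : 9.6.

28.8 : 87.7 : 100.0 : 50.7 : 9.6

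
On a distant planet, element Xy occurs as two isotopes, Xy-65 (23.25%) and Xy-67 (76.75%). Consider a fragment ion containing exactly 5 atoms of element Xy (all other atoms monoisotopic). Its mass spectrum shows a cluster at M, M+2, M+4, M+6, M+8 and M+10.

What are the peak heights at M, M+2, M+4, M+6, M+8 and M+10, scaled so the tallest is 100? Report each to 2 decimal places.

The 5 Xy atoms are independent, so intensities follow the terms of (0.2325 + 0.7675)^5.
P(M) = 0.2325^5 = 0.000679
P(M+2) = 5 × 0.2325^4 × 0.7675^1 = 0.011213
P(M+4) = 10 × 0.2325^3 × 0.7675^2 = 0.074033
P(M+6) = 10 × 0.2325^2 × 0.7675^3 = 0.244389
P(M+8) = 5 × 0.2325^1 × 0.7675^4 = 0.403373
P(M+10) = 0.7675^5 = 0.266313
The M+8 peak is largest (0.403373); scaling to 100 gives 0.17 : 2.78 : 18.35 : 60.59 : 100.00 : 66.02.

0.17 : 2.78 : 18.35 : 60.59 : 100.00 : 66.02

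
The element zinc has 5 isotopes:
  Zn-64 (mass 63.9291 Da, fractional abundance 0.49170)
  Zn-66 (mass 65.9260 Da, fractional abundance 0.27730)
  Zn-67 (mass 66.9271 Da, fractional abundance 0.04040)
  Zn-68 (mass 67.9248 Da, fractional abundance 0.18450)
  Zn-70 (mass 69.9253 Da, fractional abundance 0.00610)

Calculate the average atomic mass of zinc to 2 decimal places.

65.38 Da

Ar = Σ fᵢ·mᵢ = 0.49170 × 63.9291 + 0.27730 × 65.9260 + 0.04040 × 66.9271 + 0.18450 × 67.9248 + 0.00610 × 69.9253
= 31.43394 + 18.28128 + 2.70385 + 12.53213 + 0.42654 = 65.37774 Da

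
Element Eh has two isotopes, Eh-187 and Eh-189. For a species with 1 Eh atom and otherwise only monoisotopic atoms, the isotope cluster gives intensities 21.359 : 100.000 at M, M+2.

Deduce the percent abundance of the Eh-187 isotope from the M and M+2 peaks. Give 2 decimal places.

17.60%

If p is the fraction of Eh that is Eh-187, then I(M+2)/I(M) = [C(1,1)·p^0·(1−p)] / p^1 = 1·(1−p)/p = 100.000/21.359 = 4.6819
(1−p)/p = 4.6819/1 = 4.6819  ⇒  p = 1/(1 + 4.6819) = 0.1760
Eh-187: 17.60%, Eh-189: 82.40%.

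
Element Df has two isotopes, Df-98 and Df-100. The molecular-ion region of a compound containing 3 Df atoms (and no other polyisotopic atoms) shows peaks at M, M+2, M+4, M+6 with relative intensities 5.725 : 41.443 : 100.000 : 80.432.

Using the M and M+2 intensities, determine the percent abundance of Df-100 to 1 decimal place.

70.7%

Write p for the Df-98 fraction. I(M+2)/I(M) = [C(3,1)·p^2·(1−p)] / p^3 = 3·(1−p)/p = 41.443/5.725 = 7.2390
(1−p)/p = 7.2390/3 = 2.4130  ⇒  p = 1/(1 + 2.4130) = 0.2930
Df-98: 29.3%, Df-100: 70.7%.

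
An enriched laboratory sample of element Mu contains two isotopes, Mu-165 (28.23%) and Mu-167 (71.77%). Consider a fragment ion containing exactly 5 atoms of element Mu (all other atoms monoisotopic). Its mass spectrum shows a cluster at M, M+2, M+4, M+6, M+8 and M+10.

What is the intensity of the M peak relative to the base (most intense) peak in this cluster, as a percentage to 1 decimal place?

Term probabilities: M 0.0018, M+2 0.0228, M+4 0.1159, M+6 0.2946, M+8 0.3745, M+10 0.1904. Base peak = M+8.
P(M+8) = C(5,4) × 0.2823^1 × 0.7177^4 = 5 × 0.2823 × 0.2653211 = 0.374501 (base)
P(M) = C(5,0) × 0.2823^5 × 0.7177^0 = 1 × 0.00179289 × 1.0000 = 0.001793
Relative intensity = 0.001793 / 0.374501 × 100 = 0.5

0.5%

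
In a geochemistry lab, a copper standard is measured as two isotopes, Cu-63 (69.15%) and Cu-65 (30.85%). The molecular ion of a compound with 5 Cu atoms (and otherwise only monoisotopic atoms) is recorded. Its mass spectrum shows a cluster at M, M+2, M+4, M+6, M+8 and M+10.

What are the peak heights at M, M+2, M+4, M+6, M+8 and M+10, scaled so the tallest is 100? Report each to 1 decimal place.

The 5 Cu atoms are independent, so intensities follow the terms of (0.6915 + 0.3085)^5.
P(M) = 0.6915^5 = 0.158111
P(M+2) = 5 × 0.6915^4 × 0.3085^1 = 0.352691
P(M+4) = 10 × 0.6915^3 × 0.3085^2 = 0.314693
P(M+6) = 10 × 0.6915^2 × 0.3085^3 = 0.140394
P(M+8) = 5 × 0.6915^1 × 0.3085^4 = 0.031317
P(M+10) = 0.3085^5 = 0.002794
The M+2 peak is largest (0.352691); scaling to 100 gives 44.8 : 100.0 : 89.2 : 39.8 : 8.9 : 0.8.

44.8 : 100.0 : 89.2 : 39.8 : 8.9 : 0.8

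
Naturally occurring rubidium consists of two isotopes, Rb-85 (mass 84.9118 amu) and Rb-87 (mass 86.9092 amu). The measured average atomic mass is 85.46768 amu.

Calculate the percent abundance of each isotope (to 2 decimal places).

Let x be the fractional abundance of Rb-85; then Rb-87 has abundance 1 − x.
84.9118·x + 86.9092·(1 − x) = 85.46768
(84.9118 − 86.9092)·x = 85.46768 − 86.9092
x = -1.44152 / -1.9974 = 0.72170 → 72.17% Rb-85, 27.83% Rb-87.

Rb-85: 72.17%, Rb-87: 27.83%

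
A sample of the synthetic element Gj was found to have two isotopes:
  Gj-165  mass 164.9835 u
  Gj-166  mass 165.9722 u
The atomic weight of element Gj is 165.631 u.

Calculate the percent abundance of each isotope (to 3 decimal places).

Gj-165: 34.510%, Gj-166: 65.490%

Writing the weighted mean with unknown fraction x of Gj-165:
164.9835·x + 165.9722·(1 − x) = 165.631
(164.9835 − 165.9722)·x = 165.631 − 165.9722
x = -0.3412 / -0.9887 = 0.34510 → 34.510% Gj-165, 65.490% Gj-166.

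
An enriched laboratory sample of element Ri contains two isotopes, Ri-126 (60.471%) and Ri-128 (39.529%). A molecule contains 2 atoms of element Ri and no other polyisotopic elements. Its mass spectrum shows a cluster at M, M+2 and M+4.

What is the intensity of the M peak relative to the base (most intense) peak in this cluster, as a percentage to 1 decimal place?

76.5%

Binomial terms of (0.60471 + 0.39529)^2: M 0.3657, M+2 0.4781, M+4 0.1563 → M+2 is the base peak.
P(M+2) = C(2,1) × 0.60471^1 × 0.39529^1 = 2 × 0.60471 × 0.39529 = 0.478072 (base)
P(M) = C(2,0) × 0.60471^2 × 0.39529^0 = 1 × 0.36567418 × 1.0000 = 0.365674
Relative intensity = 0.365674 / 0.478072 × 100 = 76.5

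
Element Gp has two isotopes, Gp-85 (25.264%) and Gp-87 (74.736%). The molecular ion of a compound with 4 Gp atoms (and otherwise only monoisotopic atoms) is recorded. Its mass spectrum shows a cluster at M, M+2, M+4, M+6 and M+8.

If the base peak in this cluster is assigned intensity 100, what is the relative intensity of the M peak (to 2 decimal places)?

Binomial terms of (0.25264 + 0.74736)^4: M 0.0041, M+2 0.0482, M+4 0.2139, M+6 0.4218, M+8 0.3120 → M+6 is the base peak.
P(M+6) = C(4,3) × 0.25264^1 × 0.74736^3 = 4 × 0.25264 × 0.41743566 = 0.421844 (base)
P(M) = C(4,0) × 0.25264^4 × 0.74736^0 = 1 × 0.00407388 × 1.0000 = 0.004074
Relative intensity = 0.004074 / 0.421844 × 100 = 0.97

0.97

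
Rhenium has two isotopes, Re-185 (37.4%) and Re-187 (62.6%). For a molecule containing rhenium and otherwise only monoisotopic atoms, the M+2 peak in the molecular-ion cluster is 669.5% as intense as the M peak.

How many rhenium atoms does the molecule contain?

With n Re atoms, P(M+2)/P(M) = C(n,1)·p^(n−1)q / p^n = n·q/p = n · 0.626/0.374.
n = 6.695 × 0.374/0.626 = 4.00 ≈ 4

4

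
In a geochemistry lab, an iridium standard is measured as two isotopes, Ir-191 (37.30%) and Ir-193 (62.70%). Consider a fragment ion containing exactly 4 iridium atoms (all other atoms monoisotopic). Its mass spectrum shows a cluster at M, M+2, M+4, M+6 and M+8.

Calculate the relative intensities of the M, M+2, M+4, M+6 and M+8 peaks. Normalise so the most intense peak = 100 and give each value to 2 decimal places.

5.26 : 35.39 : 89.23 : 100.00 : 42.02

Expanding (0.3730 + 0.6270)^4:
P(M) = 0.3730^4 = 0.019357
P(M+2) = 4 × 0.3730^3 × 0.6270^1 = 0.130153
P(M+4) = 6 × 0.3730^2 × 0.6270^2 = 0.328174
P(M+6) = 4 × 0.3730^1 × 0.6270^3 = 0.367766
P(M+8) = 0.6270^4 = 0.154550
The M+6 peak is largest (0.367766); scaling to 100 gives 5.26 : 35.39 : 89.23 : 100.00 : 42.02.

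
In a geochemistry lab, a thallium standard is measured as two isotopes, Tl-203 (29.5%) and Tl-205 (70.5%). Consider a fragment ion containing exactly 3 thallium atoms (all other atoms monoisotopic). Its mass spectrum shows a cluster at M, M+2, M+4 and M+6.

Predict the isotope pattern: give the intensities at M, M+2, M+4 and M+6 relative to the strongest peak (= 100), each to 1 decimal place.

5.8 : 41.8 : 100.0 : 79.7

Each Tl atom is independently Tl-203 (p = 0.295) or Tl-205 (q = 0.705); the cluster is the binomial expansion (p + q)^3.
P(M) = 0.295^3 = 0.025672
P(M+2) = 3 × 0.295^2 × 0.705^1 = 0.184058
P(M+4) = 3 × 0.295^1 × 0.705^2 = 0.439867
P(M+6) = 0.705^3 = 0.350403
The M+4 peak is largest (0.439867); scaling to 100 gives 5.8 : 41.8 : 100.0 : 79.7.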